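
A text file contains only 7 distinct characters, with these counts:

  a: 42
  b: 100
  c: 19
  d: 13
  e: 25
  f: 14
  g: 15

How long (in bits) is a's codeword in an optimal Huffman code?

Huffman merges, smallest pair first:
d(13) + f(14) → 27
g(15) + c(19) → 34
e(25) + 27 → 52
34 + a(42) → 76
52 + 76 → 128
b(100) + 128 → 228
a's leaf is at depth 3, giving a 3-bit codeword.

3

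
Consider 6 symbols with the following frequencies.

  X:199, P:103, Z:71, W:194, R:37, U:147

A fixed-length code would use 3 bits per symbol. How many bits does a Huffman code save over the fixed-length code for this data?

Fixed-length: 3 bits × 751 symbols = 2253 bits.
Huffman merges:
combine R(37), Z(71) → 108
combine P(103), 108 → 211
combine U(147), W(194) → 341
combine X(199), 211 → 410
combine 341, 410 → 751
Huffman total = 108 + 211 + 341 + 410 + 751 = 1821 bits.
Saving = 2253 − 1821 = 432 bits.

432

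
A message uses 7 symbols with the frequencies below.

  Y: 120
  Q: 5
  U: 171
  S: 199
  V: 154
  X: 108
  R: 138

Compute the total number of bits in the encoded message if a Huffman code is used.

2428

Merge the two smallest weights repeatedly:
combine Q(5), X(108) → 113
combine 113, Y(120) → 233
combine R(138), V(154) → 292
combine U(171), S(199) → 370
combine 233, 292 → 525
combine 370, 525 → 895
Total encoded bits = sum of merged weights = 113 + 233 + 292 + 370 + 525 + 895 = 2428.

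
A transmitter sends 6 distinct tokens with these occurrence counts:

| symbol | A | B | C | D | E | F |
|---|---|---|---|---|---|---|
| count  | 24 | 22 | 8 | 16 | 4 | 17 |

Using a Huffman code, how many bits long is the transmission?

222

Merge the two smallest weights repeatedly:
E(4) + C(8) → 12
12 + D(16) → 28
F(17) + B(22) → 39
A(24) + 28 → 52
39 + 52 → 91
The encoded length is the sum of every internal node's weight: 12 + 28 + 39 + 52 + 91 = 222 bits.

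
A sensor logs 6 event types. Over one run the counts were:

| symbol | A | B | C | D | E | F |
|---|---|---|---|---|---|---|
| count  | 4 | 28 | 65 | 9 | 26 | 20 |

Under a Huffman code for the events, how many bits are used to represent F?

3

Build the tree from the bottom:
merge A(4) and D(9): 13
merge 13 and F(20): 33
merge E(26) and B(28): 54
merge 33 and 54: 87
merge C(65) and 87: 152
The subtree containing F is merged 3 times, so code length = 3.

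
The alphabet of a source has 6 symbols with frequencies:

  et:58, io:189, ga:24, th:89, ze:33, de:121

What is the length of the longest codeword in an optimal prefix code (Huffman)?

4

Merge the two lowest-weight nodes at each step:
merge ga(24) and ze(33): 57
merge 57 and et(58): 115
merge th(89) and 115: 204
merge de(121) and io(189): 310
merge 204 and 310: 514
The rarest symbols sit at the bottom; the longest codeword is 4 bits.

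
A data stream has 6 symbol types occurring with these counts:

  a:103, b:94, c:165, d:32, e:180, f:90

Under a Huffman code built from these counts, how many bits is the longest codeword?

3

Merge the two lowest-weight nodes at each step:
d(32) + f(90) → 122
b(94) + a(103) → 197
122 + c(165) → 287
e(180) + 197 → 377
287 + 377 → 664
The first pair merged (d, f) ends up deepest, at depth 3.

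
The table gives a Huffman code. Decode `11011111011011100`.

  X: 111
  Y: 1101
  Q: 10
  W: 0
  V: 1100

YXQYV

Read left to right; each codeword is recognised as soon as it completes (prefix code):
  1101→Y | 111→X | 10→Q | 1101→Y | 1100→V
Decoded message: YXQYV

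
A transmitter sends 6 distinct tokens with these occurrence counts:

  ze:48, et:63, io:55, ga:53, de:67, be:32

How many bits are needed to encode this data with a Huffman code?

824

Merge the two smallest weights repeatedly:
be(32) + ze(48) → 80
ga(53) + io(55) → 108
et(63) + de(67) → 130
80 + 108 → 188
130 + 188 → 318
The encoded length is the sum of every internal node's weight: 80 + 108 + 130 + 188 + 318 = 824 bits.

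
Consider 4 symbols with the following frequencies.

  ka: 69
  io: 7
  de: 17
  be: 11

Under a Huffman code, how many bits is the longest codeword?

3

Merge the two lowest-weight nodes at each step:
combine io(7), be(11) → 18
combine de(17), 18 → 35
combine 35, ka(69) → 104
The first pair merged (io, be) ends up deepest, at depth 3.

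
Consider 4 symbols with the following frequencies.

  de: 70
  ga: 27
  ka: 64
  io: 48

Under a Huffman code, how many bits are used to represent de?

Build the tree from the bottom:
combine ga(27), io(48) → 75
combine ka(64), de(70) → 134
combine 75, 134 → 209
de's leaf is at depth 2, giving a 2-bit codeword.

2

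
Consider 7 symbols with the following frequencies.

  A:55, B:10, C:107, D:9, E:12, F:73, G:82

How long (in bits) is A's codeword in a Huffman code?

Build the tree from the bottom:
D(9) + B(10) → 19
E(12) + 19 → 31
31 + A(55) → 86
F(73) + G(82) → 155
86 + C(107) → 193
155 + 193 → 348
A sits 3 levels below the root, so its codeword is 3 bits.

3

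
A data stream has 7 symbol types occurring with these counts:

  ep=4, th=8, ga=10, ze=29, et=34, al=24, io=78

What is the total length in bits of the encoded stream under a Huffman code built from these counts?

Greedily combine the two least-frequent nodes:
combine ep(4), th(8) → 12
combine ga(10), 12 → 22
combine 22, al(24) → 46
combine ze(29), et(34) → 63
combine 46, 63 → 109
combine io(78), 109 → 187
Total encoded bits = sum of merged weights = 12 + 22 + 46 + 63 + 109 + 187 = 439.

439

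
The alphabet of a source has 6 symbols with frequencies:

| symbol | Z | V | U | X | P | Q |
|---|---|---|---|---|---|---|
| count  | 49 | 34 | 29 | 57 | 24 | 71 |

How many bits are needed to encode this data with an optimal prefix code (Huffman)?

664

Build the Huffman tree bottom-up:
P(24) + U(29) → 53
V(34) + Z(49) → 83
53 + X(57) → 110
Q(71) + 83 → 154
110 + 154 → 264
Each symbol's bit-cost is frequency × depth; summing gives 664 bits (equivalently 53 + 83 + 110 + 154 + 264).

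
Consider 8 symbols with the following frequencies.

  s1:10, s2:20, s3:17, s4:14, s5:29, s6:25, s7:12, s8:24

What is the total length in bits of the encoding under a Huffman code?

446

Build the Huffman tree bottom-up:
merge s1(10) and s7(12): 22
merge s4(14) and s3(17): 31
merge s2(20) and 22: 42
merge s8(24) and s6(25): 49
merge s5(29) and 31: 60
merge 42 and 49: 91
merge 60 and 91: 151
Each symbol's bit-cost is frequency × depth; summing gives 446 bits (equivalently 22 + 31 + 42 + 49 + 60 + 91 + 151).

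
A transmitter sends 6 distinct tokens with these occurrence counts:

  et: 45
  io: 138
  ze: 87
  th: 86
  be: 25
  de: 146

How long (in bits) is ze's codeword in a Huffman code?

Repeatedly merge the two smallest:
combine be(25), et(45) → 70
combine 70, th(86) → 156
combine ze(87), io(138) → 225
combine de(146), 156 → 302
combine 225, 302 → 527
ze sits 2 levels below the root, so its codeword is 2 bits.

2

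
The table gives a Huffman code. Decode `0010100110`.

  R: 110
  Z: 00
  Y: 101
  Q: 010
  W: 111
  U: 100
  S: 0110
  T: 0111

Read left to right; each codeword is recognised as soon as it completes (prefix code):
  00→Z | 101→Y | 00→Z | 110→R
Decoded message: ZYZR

ZYZR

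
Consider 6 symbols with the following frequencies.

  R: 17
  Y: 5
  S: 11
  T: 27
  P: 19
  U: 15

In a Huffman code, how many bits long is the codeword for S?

4

Repeatedly merge the two smallest:
combine Y(5), S(11) → 16
combine U(15), 16 → 31
combine R(17), P(19) → 36
combine T(27), 31 → 58
combine 36, 58 → 94
The subtree containing S is merged 4 times, so code length = 4.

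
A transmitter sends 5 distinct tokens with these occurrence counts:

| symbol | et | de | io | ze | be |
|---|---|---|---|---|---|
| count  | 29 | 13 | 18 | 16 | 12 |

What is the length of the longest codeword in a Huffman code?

Merge the two lowest-weight nodes at each step:
merge be(12) and de(13): 25
merge ze(16) and io(18): 34
merge 25 and et(29): 54
merge 34 and 54: 88
The first pair merged (be, de) ends up deepest, at depth 3.

3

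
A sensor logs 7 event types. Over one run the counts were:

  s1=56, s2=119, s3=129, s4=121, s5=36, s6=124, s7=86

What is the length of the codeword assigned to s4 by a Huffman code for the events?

3

Repeatedly merge the two smallest:
merge s5(36) and s1(56): 92
merge s7(86) and 92: 178
merge s2(119) and s4(121): 240
merge s6(124) and s3(129): 253
merge 178 and 240: 418
merge 253 and 418: 671
The subtree containing s4 is merged 3 times, so code length = 3.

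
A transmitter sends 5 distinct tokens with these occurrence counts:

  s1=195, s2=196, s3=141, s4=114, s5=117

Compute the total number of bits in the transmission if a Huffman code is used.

1757

Greedily combine the two least-frequent nodes:
merge s4(114) and s5(117): 231
merge s3(141) and s1(195): 336
merge s2(196) and 231: 427
merge 336 and 427: 763
Total encoded bits = sum of merged weights = 231 + 336 + 427 + 763 = 1757.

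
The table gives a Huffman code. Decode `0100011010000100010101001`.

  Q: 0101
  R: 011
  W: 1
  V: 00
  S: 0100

Read left to right; each codeword is recognised as soon as it completes (prefix code):
  0100→S | 011→R | 0100→S | 00→V | 1→W | 00→V | 0101→Q | 0100→S | 1→W
Decoded message: SRSVWVQSW

SRSVWVQSW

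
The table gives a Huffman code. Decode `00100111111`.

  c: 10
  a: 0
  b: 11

aacabbb

Read left to right; each codeword is recognised as soon as it completes (prefix code):
  0→a | 0→a | 10→c | 0→a | 11→b | 11→b | 11→b
Decoded message: aacabbb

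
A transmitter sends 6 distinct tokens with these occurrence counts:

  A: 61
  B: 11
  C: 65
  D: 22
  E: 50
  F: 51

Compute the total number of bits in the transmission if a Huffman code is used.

636

Merge the two smallest weights repeatedly:
B(11) + D(22) → 33
33 + E(50) → 83
F(51) + A(61) → 112
C(65) + 83 → 148
112 + 148 → 260
The encoded length is the sum of every internal node's weight: 33 + 83 + 112 + 148 + 260 = 636 bits.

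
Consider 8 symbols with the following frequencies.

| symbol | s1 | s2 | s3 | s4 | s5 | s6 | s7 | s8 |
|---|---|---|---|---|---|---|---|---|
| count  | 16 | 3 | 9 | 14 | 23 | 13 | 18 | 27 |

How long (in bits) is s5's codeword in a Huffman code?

3

Repeatedly merge the two smallest:
s2(3) + s3(9) → 12
12 + s6(13) → 25
s4(14) + s1(16) → 30
s7(18) + s5(23) → 41
25 + s8(27) → 52
30 + 41 → 71
52 + 71 → 123
The subtree containing s5 is merged 3 times, so code length = 3.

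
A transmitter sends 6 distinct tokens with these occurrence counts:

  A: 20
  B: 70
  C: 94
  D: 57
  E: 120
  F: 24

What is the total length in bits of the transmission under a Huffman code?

915

Build the Huffman tree bottom-up:
merge A(20) and F(24): 44
merge 44 and D(57): 101
merge B(70) and C(94): 164
merge 101 and E(120): 221
merge 164 and 221: 385
Total encoded bits = sum of merged weights = 44 + 101 + 164 + 221 + 385 = 915.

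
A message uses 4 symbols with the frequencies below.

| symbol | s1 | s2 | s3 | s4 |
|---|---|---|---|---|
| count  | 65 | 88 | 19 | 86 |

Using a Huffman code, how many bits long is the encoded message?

Greedily combine the two least-frequent nodes:
s3(19) + s1(65) → 84
84 + s4(86) → 170
s2(88) + 170 → 258
Total encoded bits = sum of merged weights = 84 + 170 + 258 = 512.

512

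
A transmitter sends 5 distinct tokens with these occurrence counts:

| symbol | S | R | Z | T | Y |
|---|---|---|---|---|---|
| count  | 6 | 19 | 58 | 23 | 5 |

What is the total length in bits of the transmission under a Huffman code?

Build the Huffman tree bottom-up:
Y(5) + S(6) → 11
11 + R(19) → 30
T(23) + 30 → 53
53 + Z(58) → 111
The encoded length is the sum of every internal node's weight: 11 + 30 + 53 + 111 = 205 bits.

205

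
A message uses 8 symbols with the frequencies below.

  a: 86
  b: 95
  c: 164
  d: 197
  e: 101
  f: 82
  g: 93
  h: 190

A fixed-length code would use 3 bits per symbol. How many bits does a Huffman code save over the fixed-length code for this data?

Fixed-length: 3 bits × 1008 symbols = 3024 bits.
Huffman merges:
combine f(82), a(86) → 168
combine g(93), b(95) → 188
combine e(101), c(164) → 265
combine 168, 188 → 356
combine h(190), d(197) → 387
combine 265, 356 → 621
combine 387, 621 → 1008
Huffman total = 168 + 188 + 265 + 356 + 387 + 621 + 1008 = 2993 bits.
Saving = 3024 − 2993 = 31 bits.

31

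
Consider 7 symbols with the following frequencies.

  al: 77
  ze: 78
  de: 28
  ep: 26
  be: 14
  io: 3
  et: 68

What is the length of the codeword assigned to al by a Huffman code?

2

Repeatedly merge the two smallest:
merge io(3) and be(14): 17
merge 17 and ep(26): 43
merge de(28) and 43: 71
merge et(68) and 71: 139
merge al(77) and ze(78): 155
merge 139 and 155: 294
al's leaf is at depth 2, giving a 2-bit codeword.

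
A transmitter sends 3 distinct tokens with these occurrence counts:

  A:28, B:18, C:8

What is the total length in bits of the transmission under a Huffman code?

80

Greedily combine the two least-frequent nodes:
C(8) + B(18) → 26
26 + A(28) → 54
Total encoded bits = sum of merged weights = 26 + 54 = 80.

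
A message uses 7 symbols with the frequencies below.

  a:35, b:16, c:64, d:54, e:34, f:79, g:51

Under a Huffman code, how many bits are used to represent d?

3

Huffman merges, smallest pair first:
merge b(16) and e(34): 50
merge a(35) and 50: 85
merge g(51) and d(54): 105
merge c(64) and f(79): 143
merge 85 and 105: 190
merge 143 and 190: 333
The subtree containing d is merged 3 times, so code length = 3.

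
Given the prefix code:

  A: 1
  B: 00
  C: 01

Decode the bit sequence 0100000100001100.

CBBCBBAAB

Read left to right; each codeword is recognised as soon as it completes (prefix code):
  01→C | 00→B | 00→B | 01→C | 00→B | 00→B | 1→A | 1→A | 00→B
Decoded message: CBBCBBAAB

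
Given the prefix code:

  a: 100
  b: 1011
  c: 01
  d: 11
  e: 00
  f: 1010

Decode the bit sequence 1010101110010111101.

fbabdc

Read left to right; each codeword is recognised as soon as it completes (prefix code):
  1010→f | 1011→b | 100→a | 1011→b | 11→d | 01→c
Decoded message: fbabdc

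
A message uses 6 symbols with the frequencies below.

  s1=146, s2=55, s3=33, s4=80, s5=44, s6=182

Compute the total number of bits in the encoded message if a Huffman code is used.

1289

Build the Huffman tree bottom-up:
combine s3(33), s5(44) → 77
combine s2(55), 77 → 132
combine s4(80), 132 → 212
combine s1(146), s6(182) → 328
combine 212, 328 → 540
Total encoded bits = sum of merged weights = 77 + 132 + 212 + 328 + 540 = 1289.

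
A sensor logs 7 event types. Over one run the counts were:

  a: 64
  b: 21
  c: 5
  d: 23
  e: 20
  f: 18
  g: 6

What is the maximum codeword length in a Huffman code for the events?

Merge the two lowest-weight nodes at each step:
merge c(5) and g(6): 11
merge 11 and f(18): 29
merge e(20) and b(21): 41
merge d(23) and 29: 52
merge 41 and 52: 93
merge a(64) and 93: 157
Maximum depth reached is 5.

5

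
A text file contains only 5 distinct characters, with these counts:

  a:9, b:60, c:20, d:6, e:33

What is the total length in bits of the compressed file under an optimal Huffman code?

Greedily combine the two least-frequent nodes:
d(6) + a(9) → 15
15 + c(20) → 35
e(33) + 35 → 68
b(60) + 68 → 128
Each symbol's bit-cost is frequency × depth; summing gives 246 bits (equivalently 15 + 35 + 68 + 128).

246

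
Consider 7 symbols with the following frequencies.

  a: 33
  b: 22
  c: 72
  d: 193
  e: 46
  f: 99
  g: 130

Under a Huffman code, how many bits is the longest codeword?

Merge the two lowest-weight nodes at each step:
b(22) + a(33) → 55
e(46) + 55 → 101
c(72) + f(99) → 171
101 + g(130) → 231
171 + d(193) → 364
231 + 364 → 595
Maximum depth reached is 4.

4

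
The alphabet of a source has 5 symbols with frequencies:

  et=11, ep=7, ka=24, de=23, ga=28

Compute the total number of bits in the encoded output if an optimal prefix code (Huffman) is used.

Greedily combine the two least-frequent nodes:
ep(7) + et(11) → 18
18 + de(23) → 41
ka(24) + ga(28) → 52
41 + 52 → 93
Total encoded bits = sum of merged weights = 18 + 41 + 52 + 93 = 204.

204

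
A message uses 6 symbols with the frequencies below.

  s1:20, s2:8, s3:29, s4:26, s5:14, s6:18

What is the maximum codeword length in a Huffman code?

3

Merge the two lowest-weight nodes at each step:
s2(8) + s5(14) → 22
s6(18) + s1(20) → 38
22 + s4(26) → 48
s3(29) + 38 → 67
48 + 67 → 115
The rarest symbols sit at the bottom; the longest codeword is 3 bits.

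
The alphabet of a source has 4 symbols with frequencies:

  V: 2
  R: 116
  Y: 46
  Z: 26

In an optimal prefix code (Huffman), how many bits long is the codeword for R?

Build the tree from the bottom:
V(2) + Z(26) → 28
28 + Y(46) → 74
74 + R(116) → 190
R is a child of the root — depth 1, so its codeword is a single bit.

1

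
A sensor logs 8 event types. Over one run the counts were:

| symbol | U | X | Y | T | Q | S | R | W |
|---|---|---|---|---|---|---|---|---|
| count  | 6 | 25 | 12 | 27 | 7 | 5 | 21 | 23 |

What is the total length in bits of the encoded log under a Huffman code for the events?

355

Greedily combine the two least-frequent nodes:
S(5) + U(6) → 11
Q(7) + 11 → 18
Y(12) + 18 → 30
R(21) + W(23) → 44
X(25) + T(27) → 52
30 + 44 → 74
52 + 74 → 126
The encoded length is the sum of every internal node's weight: 11 + 18 + 30 + 44 + 52 + 74 + 126 = 355 bits.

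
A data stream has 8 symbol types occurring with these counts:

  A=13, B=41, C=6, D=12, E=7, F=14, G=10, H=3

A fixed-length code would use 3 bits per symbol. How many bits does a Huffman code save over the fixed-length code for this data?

Fixed-length: 3 bits × 106 symbols = 318 bits.
Huffman merges:
combine H(3), C(6) → 9
combine E(7), 9 → 16
combine G(10), D(12) → 22
combine A(13), F(14) → 27
combine 16, 22 → 38
combine 27, 38 → 65
combine B(41), 65 → 106
Huffman total = 9 + 16 + 22 + 27 + 38 + 65 + 106 = 283 bits.
Saving = 318 − 283 = 35 bits.

35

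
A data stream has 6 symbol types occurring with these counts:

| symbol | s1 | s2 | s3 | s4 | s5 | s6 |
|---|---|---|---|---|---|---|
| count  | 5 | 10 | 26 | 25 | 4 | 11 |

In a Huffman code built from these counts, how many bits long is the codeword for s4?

2

Huffman merges, smallest pair first:
merge s5(4) and s1(5): 9
merge 9 and s2(10): 19
merge s6(11) and 19: 30
merge s4(25) and s3(26): 51
merge 30 and 51: 81
The subtree containing s4 is merged 2 times, so code length = 2.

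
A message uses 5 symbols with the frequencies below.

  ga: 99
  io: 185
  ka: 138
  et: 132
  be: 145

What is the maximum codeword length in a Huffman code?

Merge the two lowest-weight nodes at each step:
merge ga(99) and et(132): 231
merge ka(138) and be(145): 283
merge io(185) and 231: 416
merge 283 and 416: 699
The rarest symbols sit at the bottom; the longest codeword is 3 bits.

3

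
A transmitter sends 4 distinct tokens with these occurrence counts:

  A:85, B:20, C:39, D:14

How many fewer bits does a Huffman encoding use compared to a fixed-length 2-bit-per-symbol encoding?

51

Fixed-length: 2 bits × 158 symbols = 316 bits.
Huffman merges:
merge D(14) and B(20): 34
merge 34 and C(39): 73
merge 73 and A(85): 158
Huffman total = 34 + 73 + 158 = 265 bits.
Saving = 316 − 265 = 51 bits.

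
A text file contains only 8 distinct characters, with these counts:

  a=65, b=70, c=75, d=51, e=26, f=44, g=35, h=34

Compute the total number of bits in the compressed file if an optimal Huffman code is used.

Greedily combine the two least-frequent nodes:
e(26) + h(34) → 60
g(35) + f(44) → 79
d(51) + 60 → 111
a(65) + b(70) → 135
c(75) + 79 → 154
111 + 135 → 246
154 + 246 → 400
The encoded length is the sum of every internal node's weight: 60 + 79 + 111 + 135 + 154 + 246 + 400 = 1185 bits.

1185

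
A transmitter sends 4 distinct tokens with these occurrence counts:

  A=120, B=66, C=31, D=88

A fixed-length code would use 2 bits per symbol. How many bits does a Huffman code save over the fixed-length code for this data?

Fixed-length: 2 bits × 305 symbols = 610 bits.
Huffman merges:
C(31) + B(66) → 97
D(88) + 97 → 185
A(120) + 185 → 305
Huffman total = 97 + 185 + 305 = 587 bits.
Saving = 610 − 587 = 23 bits.

23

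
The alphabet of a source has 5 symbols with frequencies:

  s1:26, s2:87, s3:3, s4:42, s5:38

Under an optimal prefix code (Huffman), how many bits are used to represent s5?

Huffman merges, smallest pair first:
merge s3(3) and s1(26): 29
merge 29 and s5(38): 67
merge s4(42) and 67: 109
merge s2(87) and 109: 196
s5's leaf is at depth 3, giving a 3-bit codeword.

3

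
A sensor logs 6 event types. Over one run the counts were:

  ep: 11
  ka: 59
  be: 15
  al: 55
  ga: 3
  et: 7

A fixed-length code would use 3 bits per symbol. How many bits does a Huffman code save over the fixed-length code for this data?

142

Fixed-length: 3 bits × 150 symbols = 450 bits.
Huffman merges:
combine ga(3), et(7) → 10
combine 10, ep(11) → 21
combine be(15), 21 → 36
combine 36, al(55) → 91
combine ka(59), 91 → 150
Huffman total = 10 + 21 + 36 + 91 + 150 = 308 bits.
Saving = 450 − 308 = 142 bits.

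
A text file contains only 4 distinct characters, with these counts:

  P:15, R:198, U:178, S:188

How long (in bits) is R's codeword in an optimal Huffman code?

1

Build the tree from the bottom:
combine P(15), U(178) → 193
combine S(188), 193 → 381
combine R(198), 381 → 579
R is merged only at the final step, so code length = 1.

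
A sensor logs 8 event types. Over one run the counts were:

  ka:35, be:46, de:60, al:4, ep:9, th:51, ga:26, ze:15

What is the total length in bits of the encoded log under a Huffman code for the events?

Merge the two smallest weights repeatedly:
al(4) + ep(9) → 13
13 + ze(15) → 28
ga(26) + 28 → 54
ka(35) + be(46) → 81
th(51) + 54 → 105
de(60) + 81 → 141
105 + 141 → 246
Each symbol's bit-cost is frequency × depth; summing gives 668 bits (equivalently 13 + 28 + 54 + 81 + 105 + 141 + 246).

668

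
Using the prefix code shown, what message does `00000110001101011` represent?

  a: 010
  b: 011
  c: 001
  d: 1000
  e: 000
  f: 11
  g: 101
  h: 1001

ecdfaf

Read left to right; each codeword is recognised as soon as it completes (prefix code):
  000→e | 001→c | 1000→d | 11→f | 010→a | 11→f
Decoded message: ecdfaf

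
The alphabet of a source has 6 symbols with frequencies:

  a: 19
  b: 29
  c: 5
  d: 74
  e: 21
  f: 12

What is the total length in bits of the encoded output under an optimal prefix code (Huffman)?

Build the Huffman tree bottom-up:
c(5) + f(12) → 17
17 + a(19) → 36
e(21) + b(29) → 50
36 + 50 → 86
d(74) + 86 → 160
Total encoded bits = sum of merged weights = 17 + 36 + 50 + 86 + 160 = 349.

349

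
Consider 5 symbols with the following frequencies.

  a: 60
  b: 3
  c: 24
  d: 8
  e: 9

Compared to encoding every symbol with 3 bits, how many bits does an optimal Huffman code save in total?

Fixed-length: 3 bits × 104 symbols = 312 bits.
Huffman merges:
b(3) + d(8) → 11
e(9) + 11 → 20
20 + c(24) → 44
44 + a(60) → 104
Huffman total = 11 + 20 + 44 + 104 = 179 bits.
Saving = 312 − 179 = 133 bits.

133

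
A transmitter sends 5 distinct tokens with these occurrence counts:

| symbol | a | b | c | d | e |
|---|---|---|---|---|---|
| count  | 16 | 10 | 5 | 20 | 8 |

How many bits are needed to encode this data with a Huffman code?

131

Build the Huffman tree bottom-up:
c(5) + e(8) → 13
b(10) + 13 → 23
a(16) + d(20) → 36
23 + 36 → 59
The encoded length is the sum of every internal node's weight: 13 + 23 + 36 + 59 = 131 bits.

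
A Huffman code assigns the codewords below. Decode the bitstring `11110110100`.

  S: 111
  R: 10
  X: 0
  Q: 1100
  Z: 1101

SRZXX

Read left to right; each codeword is recognised as soon as it completes (prefix code):
  111→S | 10→R | 1101→Z | 0→X | 0→X
Decoded message: SRZXX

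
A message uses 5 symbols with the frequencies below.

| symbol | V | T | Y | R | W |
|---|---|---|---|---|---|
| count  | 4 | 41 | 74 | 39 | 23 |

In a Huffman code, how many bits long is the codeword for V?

Build the tree from the bottom:
combine V(4), W(23) → 27
combine 27, R(39) → 66
combine T(41), 66 → 107
combine Y(74), 107 → 181
The subtree containing V is merged 4 times, so code length = 4.

4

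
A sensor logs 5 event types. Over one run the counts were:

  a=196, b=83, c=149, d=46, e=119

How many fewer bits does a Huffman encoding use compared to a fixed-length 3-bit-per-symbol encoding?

Fixed-length: 3 bits × 593 symbols = 1779 bits.
Huffman merges:
merge d(46) and b(83): 129
merge e(119) and 129: 248
merge c(149) and a(196): 345
merge 248 and 345: 593
Huffman total = 129 + 248 + 345 + 593 = 1315 bits.
Saving = 1779 − 1315 = 464 bits.

464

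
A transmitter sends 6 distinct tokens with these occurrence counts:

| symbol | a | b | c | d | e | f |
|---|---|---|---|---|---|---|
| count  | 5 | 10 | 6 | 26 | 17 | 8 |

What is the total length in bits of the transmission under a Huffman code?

Greedily combine the two least-frequent nodes:
combine a(5), c(6) → 11
combine f(8), b(10) → 18
combine 11, e(17) → 28
combine 18, d(26) → 44
combine 28, 44 → 72
The encoded length is the sum of every internal node's weight: 11 + 18 + 28 + 44 + 72 = 173 bits.

173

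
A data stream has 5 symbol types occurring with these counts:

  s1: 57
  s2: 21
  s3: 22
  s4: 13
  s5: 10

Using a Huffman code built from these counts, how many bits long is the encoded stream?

Merge the two smallest weights repeatedly:
combine s5(10), s4(13) → 23
combine s2(21), s3(22) → 43
combine 23, 43 → 66
combine s1(57), 66 → 123
The encoded length is the sum of every internal node's weight: 23 + 43 + 66 + 123 = 255 bits.

255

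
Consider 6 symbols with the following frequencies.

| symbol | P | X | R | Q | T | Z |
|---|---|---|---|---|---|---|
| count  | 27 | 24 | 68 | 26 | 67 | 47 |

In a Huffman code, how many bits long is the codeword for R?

Repeatedly merge the two smallest:
combine X(24), Q(26) → 50
combine P(27), Z(47) → 74
combine 50, T(67) → 117
combine R(68), 74 → 142
combine 117, 142 → 259
R's leaf is at depth 2, giving a 2-bit codeword.

2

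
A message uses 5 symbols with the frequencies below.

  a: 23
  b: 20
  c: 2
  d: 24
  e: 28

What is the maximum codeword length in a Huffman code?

3

Merge the two lowest-weight nodes at each step:
c(2) + b(20) → 22
22 + a(23) → 45
d(24) + e(28) → 52
45 + 52 → 97
The rarest symbols sit at the bottom; the longest codeword is 3 bits.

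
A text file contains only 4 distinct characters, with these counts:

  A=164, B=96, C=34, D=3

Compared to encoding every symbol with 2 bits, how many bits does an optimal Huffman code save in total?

Fixed-length: 2 bits × 297 symbols = 594 bits.
Huffman merges:
combine D(3), C(34) → 37
combine 37, B(96) → 133
combine 133, A(164) → 297
Huffman total = 37 + 133 + 297 = 467 bits.
Saving = 594 − 467 = 127 bits.

127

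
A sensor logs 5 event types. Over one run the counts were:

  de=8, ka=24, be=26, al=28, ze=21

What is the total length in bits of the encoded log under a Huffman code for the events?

Build the Huffman tree bottom-up:
merge de(8) and ze(21): 29
merge ka(24) and be(26): 50
merge al(28) and 29: 57
merge 50 and 57: 107
Total encoded bits = sum of merged weights = 29 + 50 + 57 + 107 = 243.

243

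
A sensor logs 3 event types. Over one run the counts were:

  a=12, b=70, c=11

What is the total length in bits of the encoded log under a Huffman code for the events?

Build the Huffman tree bottom-up:
combine c(11), a(12) → 23
combine 23, b(70) → 93
Each symbol's bit-cost is frequency × depth; summing gives 116 bits (equivalently 23 + 93).

116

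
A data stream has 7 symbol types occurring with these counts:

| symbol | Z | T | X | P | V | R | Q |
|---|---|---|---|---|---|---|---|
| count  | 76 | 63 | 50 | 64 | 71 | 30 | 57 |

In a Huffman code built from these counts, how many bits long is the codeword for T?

Repeatedly merge the two smallest:
merge R(30) and X(50): 80
merge Q(57) and T(63): 120
merge P(64) and V(71): 135
merge Z(76) and 80: 156
merge 120 and 135: 255
merge 156 and 255: 411
T sits 3 levels below the root, so its codeword is 3 bits.

3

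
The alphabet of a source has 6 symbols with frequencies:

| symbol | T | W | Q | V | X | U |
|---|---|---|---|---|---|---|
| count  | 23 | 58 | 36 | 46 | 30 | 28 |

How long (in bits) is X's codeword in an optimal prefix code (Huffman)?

Repeatedly merge the two smallest:
combine T(23), U(28) → 51
combine X(30), Q(36) → 66
combine V(46), 51 → 97
combine W(58), 66 → 124
combine 97, 124 → 221
X sits 3 levels below the root, so its codeword is 3 bits.

3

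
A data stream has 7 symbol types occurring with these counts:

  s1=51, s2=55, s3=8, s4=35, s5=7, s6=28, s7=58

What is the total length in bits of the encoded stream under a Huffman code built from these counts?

620

Merge the two smallest weights repeatedly:
merge s5(7) and s3(8): 15
merge 15 and s6(28): 43
merge s4(35) and 43: 78
merge s1(51) and s2(55): 106
merge s7(58) and 78: 136
merge 106 and 136: 242
Each symbol's bit-cost is frequency × depth; summing gives 620 bits (equivalently 15 + 43 + 78 + 106 + 136 + 242).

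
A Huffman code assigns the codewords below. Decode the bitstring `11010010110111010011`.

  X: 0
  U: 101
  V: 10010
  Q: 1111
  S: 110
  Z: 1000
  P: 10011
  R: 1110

Read left to right; each codeword is recognised as soon as it completes (prefix code):
  110→S | 10010→V | 110→S | 1110→R | 10011→P
Decoded message: SVSRP

SVSRP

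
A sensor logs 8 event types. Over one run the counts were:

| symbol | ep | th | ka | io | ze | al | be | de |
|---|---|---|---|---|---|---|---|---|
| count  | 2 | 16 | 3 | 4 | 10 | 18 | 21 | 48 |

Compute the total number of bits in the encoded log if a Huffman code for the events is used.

Merge the two smallest weights repeatedly:
ep(2) + ka(3) → 5
io(4) + 5 → 9
9 + ze(10) → 19
th(16) + al(18) → 34
19 + be(21) → 40
34 + 40 → 74
de(48) + 74 → 122
Total encoded bits = sum of merged weights = 5 + 9 + 19 + 34 + 40 + 74 + 122 = 303.

303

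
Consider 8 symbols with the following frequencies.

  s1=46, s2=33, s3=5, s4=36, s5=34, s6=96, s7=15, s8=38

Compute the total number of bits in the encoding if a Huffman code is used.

Greedily combine the two least-frequent nodes:
combine s3(5), s7(15) → 20
combine 20, s2(33) → 53
combine s5(34), s4(36) → 70
combine s8(38), s1(46) → 84
combine 53, 70 → 123
combine 84, s6(96) → 180
combine 123, 180 → 303
Total encoded bits = sum of merged weights = 20 + 53 + 70 + 84 + 123 + 180 + 303 = 833.

833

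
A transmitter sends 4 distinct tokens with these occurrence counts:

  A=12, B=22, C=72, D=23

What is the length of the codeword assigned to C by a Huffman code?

1

Build the tree from the bottom:
combine A(12), B(22) → 34
combine D(23), 34 → 57
combine 57, C(72) → 129
C sits one level below the root: a 1-bit codeword.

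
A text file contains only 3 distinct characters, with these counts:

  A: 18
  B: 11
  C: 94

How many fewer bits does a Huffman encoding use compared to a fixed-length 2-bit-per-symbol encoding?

Fixed-length: 2 bits × 123 symbols = 246 bits.
Huffman merges:
combine B(11), A(18) → 29
combine 29, C(94) → 123
Huffman total = 29 + 123 = 152 bits.
Saving = 246 − 152 = 94 bits.

94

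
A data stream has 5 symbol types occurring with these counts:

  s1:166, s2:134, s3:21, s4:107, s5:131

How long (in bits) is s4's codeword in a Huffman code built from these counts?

3

Build the tree from the bottom:
merge s3(21) and s4(107): 128
merge 128 and s5(131): 259
merge s2(134) and s1(166): 300
merge 259 and 300: 559
s4 sits 3 levels below the root, so its codeword is 3 bits.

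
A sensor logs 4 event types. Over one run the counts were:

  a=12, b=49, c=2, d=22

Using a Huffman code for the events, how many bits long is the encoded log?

135

Greedily combine the two least-frequent nodes:
combine c(2), a(12) → 14
combine 14, d(22) → 36
combine 36, b(49) → 85
Total encoded bits = sum of merged weights = 14 + 36 + 85 = 135.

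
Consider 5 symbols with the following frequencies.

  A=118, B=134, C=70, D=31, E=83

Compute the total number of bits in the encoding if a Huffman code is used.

Merge the two smallest weights repeatedly:
merge D(31) and C(70): 101
merge E(83) and 101: 184
merge A(118) and B(134): 252
merge 184 and 252: 436
The encoded length is the sum of every internal node's weight: 101 + 184 + 252 + 436 = 973 bits.

973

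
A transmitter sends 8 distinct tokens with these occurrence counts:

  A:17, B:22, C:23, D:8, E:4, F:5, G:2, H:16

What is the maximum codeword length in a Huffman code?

Merge the two lowest-weight nodes at each step:
combine G(2), E(4) → 6
combine F(5), 6 → 11
combine D(8), 11 → 19
combine H(16), A(17) → 33
combine 19, B(22) → 41
combine C(23), 33 → 56
combine 41, 56 → 97
Maximum depth reached is 5.

5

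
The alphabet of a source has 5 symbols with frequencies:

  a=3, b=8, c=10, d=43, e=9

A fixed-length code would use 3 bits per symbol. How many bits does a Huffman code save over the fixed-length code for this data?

Fixed-length: 3 bits × 73 symbols = 219 bits.
Huffman merges:
combine a(3), b(8) → 11
combine e(9), c(10) → 19
combine 11, 19 → 30
combine 30, d(43) → 73
Huffman total = 11 + 19 + 30 + 73 = 133 bits.
Saving = 219 − 133 = 86 bits.

86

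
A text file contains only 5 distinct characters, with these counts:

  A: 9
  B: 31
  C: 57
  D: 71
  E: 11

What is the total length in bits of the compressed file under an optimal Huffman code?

358

Greedily combine the two least-frequent nodes:
A(9) + E(11) → 20
20 + B(31) → 51
51 + C(57) → 108
D(71) + 108 → 179
The encoded length is the sum of every internal node's weight: 20 + 51 + 108 + 179 = 358 bits.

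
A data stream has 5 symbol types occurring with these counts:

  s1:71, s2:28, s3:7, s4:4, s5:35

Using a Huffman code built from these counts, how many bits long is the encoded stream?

269

Build the Huffman tree bottom-up:
s4(4) + s3(7) → 11
11 + s2(28) → 39
s5(35) + 39 → 74
s1(71) + 74 → 145
The encoded length is the sum of every internal node's weight: 11 + 39 + 74 + 145 = 269 bits.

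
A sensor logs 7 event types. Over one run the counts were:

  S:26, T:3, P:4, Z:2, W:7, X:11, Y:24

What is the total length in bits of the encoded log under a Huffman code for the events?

184

Merge the two smallest weights repeatedly:
Z(2) + T(3) → 5
P(4) + 5 → 9
W(7) + 9 → 16
X(11) + 16 → 27
Y(24) + S(26) → 50
27 + 50 → 77
The encoded length is the sum of every internal node's weight: 5 + 9 + 16 + 27 + 50 + 77 = 184 bits.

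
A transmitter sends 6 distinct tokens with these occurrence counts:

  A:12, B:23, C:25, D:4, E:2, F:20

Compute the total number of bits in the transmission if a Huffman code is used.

196

Build the Huffman tree bottom-up:
combine E(2), D(4) → 6
combine 6, A(12) → 18
combine 18, F(20) → 38
combine B(23), C(25) → 48
combine 38, 48 → 86
Total encoded bits = sum of merged weights = 6 + 18 + 38 + 48 + 86 = 196.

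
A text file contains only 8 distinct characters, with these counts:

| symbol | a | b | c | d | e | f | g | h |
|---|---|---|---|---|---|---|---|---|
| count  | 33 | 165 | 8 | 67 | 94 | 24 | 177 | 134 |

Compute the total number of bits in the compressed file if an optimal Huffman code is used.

1859

Build the Huffman tree bottom-up:
c(8) + f(24) → 32
32 + a(33) → 65
65 + d(67) → 132
e(94) + 132 → 226
h(134) + b(165) → 299
g(177) + 226 → 403
299 + 403 → 702
Each symbol's bit-cost is frequency × depth; summing gives 1859 bits (equivalently 32 + 65 + 132 + 226 + 299 + 403 + 702).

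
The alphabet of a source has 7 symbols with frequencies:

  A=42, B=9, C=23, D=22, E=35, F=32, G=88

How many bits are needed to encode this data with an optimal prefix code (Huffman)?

654

Greedily combine the two least-frequent nodes:
merge B(9) and D(22): 31
merge C(23) and 31: 54
merge F(32) and E(35): 67
merge A(42) and 54: 96
merge 67 and G(88): 155
merge 96 and 155: 251
The encoded length is the sum of every internal node's weight: 31 + 54 + 67 + 96 + 155 + 251 = 654 bits.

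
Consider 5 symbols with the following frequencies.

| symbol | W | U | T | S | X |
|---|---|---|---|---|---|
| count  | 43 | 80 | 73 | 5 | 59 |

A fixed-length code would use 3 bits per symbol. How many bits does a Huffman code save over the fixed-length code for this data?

212

Fixed-length: 3 bits × 260 symbols = 780 bits.
Huffman merges:
merge S(5) and W(43): 48
merge 48 and X(59): 107
merge T(73) and U(80): 153
merge 107 and 153: 260
Huffman total = 48 + 107 + 153 + 260 = 568 bits.
Saving = 780 − 568 = 212 bits.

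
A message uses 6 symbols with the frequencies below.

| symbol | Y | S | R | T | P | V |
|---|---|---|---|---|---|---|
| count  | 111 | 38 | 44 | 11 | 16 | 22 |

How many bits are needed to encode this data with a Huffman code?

Merge the two smallest weights repeatedly:
merge T(11) and P(16): 27
merge V(22) and 27: 49
merge S(38) and R(44): 82
merge 49 and 82: 131
merge Y(111) and 131: 242
Each symbol's bit-cost is frequency × depth; summing gives 531 bits (equivalently 27 + 49 + 82 + 131 + 242).

531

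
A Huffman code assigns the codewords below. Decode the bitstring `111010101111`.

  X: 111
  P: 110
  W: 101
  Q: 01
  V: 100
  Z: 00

Read left to right; each codeword is recognised as soon as it completes (prefix code):
  111→X | 01→Q | 01→Q | 01→Q | 111→X
Decoded message: XQQQX

XQQQX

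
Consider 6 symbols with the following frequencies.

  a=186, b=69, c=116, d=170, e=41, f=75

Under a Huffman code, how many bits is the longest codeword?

4

Merge the two lowest-weight nodes at each step:
e(41) + b(69) → 110
f(75) + 110 → 185
c(116) + d(170) → 286
185 + a(186) → 371
286 + 371 → 657
The first pair merged (e, b) ends up deepest, at depth 4.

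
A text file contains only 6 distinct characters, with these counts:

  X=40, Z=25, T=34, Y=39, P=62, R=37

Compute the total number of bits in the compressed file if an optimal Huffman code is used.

Greedily combine the two least-frequent nodes:
merge Z(25) and T(34): 59
merge R(37) and Y(39): 76
merge X(40) and 59: 99
merge P(62) and 76: 138
merge 99 and 138: 237
Total encoded bits = sum of merged weights = 59 + 76 + 99 + 138 + 237 = 609.

609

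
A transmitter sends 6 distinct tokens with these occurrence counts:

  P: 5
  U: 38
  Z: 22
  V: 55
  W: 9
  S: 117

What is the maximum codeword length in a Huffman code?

Merge the two lowest-weight nodes at each step:
combine P(5), W(9) → 14
combine 14, Z(22) → 36
combine 36, U(38) → 74
combine V(55), 74 → 129
combine S(117), 129 → 246
The first pair merged (P, W) ends up deepest, at depth 5.

5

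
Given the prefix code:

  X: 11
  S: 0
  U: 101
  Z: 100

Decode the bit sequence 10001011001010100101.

Read left to right; each codeword is recognised as soon as it completes (prefix code):
  100→Z | 0→S | 101→U | 100→Z | 101→U | 0→S | 100→Z | 101→U
Decoded message: ZSUZUSZU

ZSUZUSZU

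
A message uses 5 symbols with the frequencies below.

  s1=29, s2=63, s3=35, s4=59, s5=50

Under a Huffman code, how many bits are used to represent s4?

2

Huffman merges, smallest pair first:
s1(29) + s3(35) → 64
s5(50) + s4(59) → 109
s2(63) + 64 → 127
109 + 127 → 236
s4's leaf is at depth 2, giving a 2-bit codeword.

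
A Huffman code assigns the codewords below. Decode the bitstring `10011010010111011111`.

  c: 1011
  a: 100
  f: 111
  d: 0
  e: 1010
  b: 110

Read left to right; each codeword is recognised as soon as it completes (prefix code):
  100→a | 110→b | 100→a | 1011→c | 1011→c | 111→f
Decoded message: abaccf

abaccf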